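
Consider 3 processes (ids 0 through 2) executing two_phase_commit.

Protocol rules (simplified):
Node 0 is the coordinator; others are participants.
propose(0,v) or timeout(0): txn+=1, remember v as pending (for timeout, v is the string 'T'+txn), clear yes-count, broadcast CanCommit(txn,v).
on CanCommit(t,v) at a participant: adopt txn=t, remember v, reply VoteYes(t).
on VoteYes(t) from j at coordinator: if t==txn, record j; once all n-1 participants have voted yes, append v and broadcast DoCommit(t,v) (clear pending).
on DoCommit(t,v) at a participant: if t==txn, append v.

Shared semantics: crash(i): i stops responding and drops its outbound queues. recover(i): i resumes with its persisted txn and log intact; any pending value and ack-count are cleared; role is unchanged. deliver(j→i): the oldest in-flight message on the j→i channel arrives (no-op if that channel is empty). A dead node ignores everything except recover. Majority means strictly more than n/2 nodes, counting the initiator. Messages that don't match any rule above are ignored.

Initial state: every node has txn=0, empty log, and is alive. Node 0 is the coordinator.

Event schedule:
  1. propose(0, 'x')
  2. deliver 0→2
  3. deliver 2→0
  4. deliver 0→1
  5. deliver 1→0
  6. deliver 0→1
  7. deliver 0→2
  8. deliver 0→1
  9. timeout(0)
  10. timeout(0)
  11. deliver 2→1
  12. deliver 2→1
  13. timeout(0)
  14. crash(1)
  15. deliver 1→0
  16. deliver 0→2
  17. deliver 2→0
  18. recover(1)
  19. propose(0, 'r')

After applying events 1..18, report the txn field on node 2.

step 1 propose(0,'x'): 0={coor,t=1,log=-}
step 2 deliver 0→2: 2={part,t=1,log=-}
step 3 deliver 2→0: —
step 4 deliver 0→1: 1={part,t=1,log=-}
step 5 deliver 1→0: 0={coor,t=1,log=x}
step 6 deliver 0→1: 1={part,t=1,log=x}
step 7 deliver 0→2: 2={part,t=1,log=x}
step 8 deliver 0→1: —
step 9 timeout(0): 0={coor,t=2,log=x}
step 10 timeout(0): 0={coor,t=3,log=x}
step 11 deliver 2→1: —
step 12 deliver 2→1: —
step 13 timeout(0): 0={coor,t=4,log=x}
step 14 crash(1): 1={✗part,t=1,log=x}
step 15 deliver 1→0: —
step 16 deliver 0→2: 2={part,t=2,log=x}
step 17 deliver 2→0: —
step 18 recover(1): 1={part,t=1,log=x}

2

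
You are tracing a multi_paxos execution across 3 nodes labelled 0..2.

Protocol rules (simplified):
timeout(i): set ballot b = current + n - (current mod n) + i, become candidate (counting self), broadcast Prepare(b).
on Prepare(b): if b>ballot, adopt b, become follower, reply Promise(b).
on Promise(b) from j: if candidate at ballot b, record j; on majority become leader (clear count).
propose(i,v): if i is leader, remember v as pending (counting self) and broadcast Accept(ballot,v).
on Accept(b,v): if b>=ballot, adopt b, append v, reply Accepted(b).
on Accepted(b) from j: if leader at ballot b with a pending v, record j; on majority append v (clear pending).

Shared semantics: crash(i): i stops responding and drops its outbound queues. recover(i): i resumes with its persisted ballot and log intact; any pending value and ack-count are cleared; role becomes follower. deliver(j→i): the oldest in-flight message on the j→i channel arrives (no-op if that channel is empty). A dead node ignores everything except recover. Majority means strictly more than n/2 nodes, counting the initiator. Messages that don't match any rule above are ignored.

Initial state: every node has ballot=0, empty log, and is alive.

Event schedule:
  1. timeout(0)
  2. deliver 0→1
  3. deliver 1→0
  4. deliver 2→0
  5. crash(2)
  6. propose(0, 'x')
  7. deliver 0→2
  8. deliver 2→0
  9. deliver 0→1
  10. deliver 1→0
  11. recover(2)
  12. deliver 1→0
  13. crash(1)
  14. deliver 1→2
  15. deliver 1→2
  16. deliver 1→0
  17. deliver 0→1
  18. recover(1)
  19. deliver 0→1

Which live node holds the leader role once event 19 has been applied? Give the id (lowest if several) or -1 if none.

0

1. timeout(0):  <0:cand b3 ->
2. deliver 0→1:  <1:foll b3 ->
3. deliver 1→0:  <0:lead b3 ->
4. deliver 2→0:  nop
5. crash(2):  <2:✗foll b0 ->
6. propose(0,'x'):  nop
7. deliver 0→2:  nop
8. deliver 2→0:  nop
9. deliver 0→1:  <1:foll b3 x>
10. deliver 1→0:  <0:lead b3 x>
11. recover(2):  <2:foll b0 ->
12. deliver 1→0:  nop
13. crash(1):  <1:✗foll b3 x>
14. deliver 1→2:  nop
15. deliver 1→2:  nop
16. deliver 1→0:  nop
17. deliver 0→1:  nop
18. recover(1):  <1:foll b3 x>
19. deliver 0→1:  nop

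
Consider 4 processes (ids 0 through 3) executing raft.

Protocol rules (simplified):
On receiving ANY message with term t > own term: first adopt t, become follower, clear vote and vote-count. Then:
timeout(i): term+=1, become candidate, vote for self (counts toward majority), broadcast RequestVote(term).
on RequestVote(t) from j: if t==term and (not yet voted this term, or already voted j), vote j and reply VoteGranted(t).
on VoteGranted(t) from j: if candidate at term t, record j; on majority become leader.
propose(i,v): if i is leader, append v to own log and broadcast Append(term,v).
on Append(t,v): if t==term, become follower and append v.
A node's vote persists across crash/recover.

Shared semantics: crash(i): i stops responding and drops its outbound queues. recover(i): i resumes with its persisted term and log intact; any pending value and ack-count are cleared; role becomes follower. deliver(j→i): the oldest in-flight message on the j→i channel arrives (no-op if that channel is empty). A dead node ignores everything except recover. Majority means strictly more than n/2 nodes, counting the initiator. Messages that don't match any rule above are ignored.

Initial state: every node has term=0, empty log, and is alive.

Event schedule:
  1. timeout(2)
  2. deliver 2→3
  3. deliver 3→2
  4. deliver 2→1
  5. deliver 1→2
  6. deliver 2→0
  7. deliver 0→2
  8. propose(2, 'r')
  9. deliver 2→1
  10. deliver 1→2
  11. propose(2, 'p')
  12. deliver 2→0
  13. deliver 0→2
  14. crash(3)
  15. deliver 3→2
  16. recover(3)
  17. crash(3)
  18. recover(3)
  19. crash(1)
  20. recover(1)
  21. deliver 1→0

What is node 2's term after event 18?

1

step 1 timeout(2): 2={cand,t=1,log=-}
step 2 deliver 2→3: 3={foll,t=1,log=-}
step 3 deliver 3→2: —
step 4 deliver 2→1: 1={foll,t=1,log=-}
step 5 deliver 1→2: 2={lead,t=1,log=-}
step 6 deliver 2→0: 0={foll,t=1,log=-}
step 7 deliver 0→2: —
step 8 propose(2,'r'): 2={lead,t=1,log=r}
step 9 deliver 2→1: 1={foll,t=1,log=r}
step 10 deliver 1→2: —
step 11 propose(2,'p'): 2={lead,t=1,log=r,p}
step 12 deliver 2→0: 0={foll,t=1,log=r}
step 13 deliver 0→2: —
step 14 crash(3): 3={✗foll,t=1,log=-}
step 15 deliver 3→2: —
step 16 recover(3): 3={foll,t=1,log=-}
step 17 crash(3): 3={✗foll,t=1,log=-}
step 18 recover(3): 3={foll,t=1,log=-}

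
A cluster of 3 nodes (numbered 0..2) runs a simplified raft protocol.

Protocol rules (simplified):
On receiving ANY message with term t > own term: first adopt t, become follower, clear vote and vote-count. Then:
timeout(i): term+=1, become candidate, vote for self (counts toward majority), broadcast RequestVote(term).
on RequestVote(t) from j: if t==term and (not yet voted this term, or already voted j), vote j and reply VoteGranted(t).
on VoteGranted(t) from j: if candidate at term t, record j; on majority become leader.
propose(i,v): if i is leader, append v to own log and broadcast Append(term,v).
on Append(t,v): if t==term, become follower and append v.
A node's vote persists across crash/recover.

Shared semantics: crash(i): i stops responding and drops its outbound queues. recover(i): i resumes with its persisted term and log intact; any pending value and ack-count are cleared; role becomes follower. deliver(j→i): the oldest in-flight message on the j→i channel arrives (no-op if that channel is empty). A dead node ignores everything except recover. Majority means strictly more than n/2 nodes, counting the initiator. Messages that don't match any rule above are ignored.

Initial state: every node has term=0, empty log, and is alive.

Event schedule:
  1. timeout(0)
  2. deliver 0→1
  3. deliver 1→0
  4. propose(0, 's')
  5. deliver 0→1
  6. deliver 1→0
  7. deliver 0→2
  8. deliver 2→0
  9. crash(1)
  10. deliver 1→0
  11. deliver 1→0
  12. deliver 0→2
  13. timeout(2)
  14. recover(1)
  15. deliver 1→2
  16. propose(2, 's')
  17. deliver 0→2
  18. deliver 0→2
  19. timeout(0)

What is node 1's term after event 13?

1

e1 timeout(0): 0[cand,t=1,-]
e2 deliver 0→1: 1[foll,t=1,-]
e3 deliver 1→0: 0[lead,t=1,-]
e4 propose(0,'s'): 0[lead,t=1,s]
e5 deliver 0→1: 1[foll,t=1,s]
e6 deliver 1→0: ·
e7 deliver 0→2: 2[foll,t=1,-]
e8 deliver 2→0: ·
e9 crash(1): 1[✗foll,t=1,s]
e10 deliver 1→0: ·
e11 deliver 1→0: ·
e12 deliver 0→2: 2[foll,t=1,s]
e13 timeout(2): 2[cand,t=2,s]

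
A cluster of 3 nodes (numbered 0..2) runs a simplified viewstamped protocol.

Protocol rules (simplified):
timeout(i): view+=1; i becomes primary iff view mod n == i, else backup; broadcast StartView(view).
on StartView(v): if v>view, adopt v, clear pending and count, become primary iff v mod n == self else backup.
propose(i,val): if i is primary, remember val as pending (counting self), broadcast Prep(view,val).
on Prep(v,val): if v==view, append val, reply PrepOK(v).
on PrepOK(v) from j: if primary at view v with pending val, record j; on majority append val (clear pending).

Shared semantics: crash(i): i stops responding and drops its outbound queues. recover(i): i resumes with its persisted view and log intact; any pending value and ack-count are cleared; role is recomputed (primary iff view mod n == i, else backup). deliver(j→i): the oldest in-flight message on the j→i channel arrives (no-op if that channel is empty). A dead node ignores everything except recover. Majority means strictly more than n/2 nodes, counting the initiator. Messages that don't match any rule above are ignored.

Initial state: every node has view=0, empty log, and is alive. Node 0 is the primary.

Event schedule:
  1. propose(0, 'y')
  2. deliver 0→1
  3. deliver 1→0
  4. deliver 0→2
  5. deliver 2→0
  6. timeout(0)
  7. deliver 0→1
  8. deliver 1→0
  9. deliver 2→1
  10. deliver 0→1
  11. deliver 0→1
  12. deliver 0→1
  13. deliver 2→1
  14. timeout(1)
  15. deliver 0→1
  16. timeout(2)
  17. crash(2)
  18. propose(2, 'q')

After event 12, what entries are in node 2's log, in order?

e1 propose(0,'y'): ·
e2 deliver 0→1: 1[back,v=0,y]
e3 deliver 1→0: 0[prim,v=0,y]
e4 deliver 0→2: 2[back,v=0,y]
e5 deliver 2→0: ·
e6 timeout(0): 0[back,v=1,y]
e7 deliver 0→1: 1[prim,v=1,y]
e8 deliver 1→0: ·
e9 deliver 2→1: ·
e10 deliver 0→1: ·
e11 deliver 0→1: ·
e12 deliver 0→1: ·

y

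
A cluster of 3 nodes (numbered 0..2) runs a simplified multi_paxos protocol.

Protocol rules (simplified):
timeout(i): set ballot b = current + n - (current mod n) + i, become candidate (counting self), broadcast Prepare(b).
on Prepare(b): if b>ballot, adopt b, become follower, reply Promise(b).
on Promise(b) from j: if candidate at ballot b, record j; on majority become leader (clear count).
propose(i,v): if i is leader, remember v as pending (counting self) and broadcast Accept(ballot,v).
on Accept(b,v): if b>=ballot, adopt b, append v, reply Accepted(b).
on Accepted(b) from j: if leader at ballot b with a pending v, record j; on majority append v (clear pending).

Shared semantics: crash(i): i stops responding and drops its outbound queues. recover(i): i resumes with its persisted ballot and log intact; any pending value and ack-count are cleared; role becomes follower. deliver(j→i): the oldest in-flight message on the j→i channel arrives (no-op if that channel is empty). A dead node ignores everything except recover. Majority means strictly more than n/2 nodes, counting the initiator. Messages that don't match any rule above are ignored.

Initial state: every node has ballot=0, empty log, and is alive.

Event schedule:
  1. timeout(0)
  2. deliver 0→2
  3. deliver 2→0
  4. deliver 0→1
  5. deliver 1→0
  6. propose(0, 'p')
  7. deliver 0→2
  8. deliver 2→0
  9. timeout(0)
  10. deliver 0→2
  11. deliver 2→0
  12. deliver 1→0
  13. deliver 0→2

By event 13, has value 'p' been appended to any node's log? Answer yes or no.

step 1 timeout(0): 0={cand,b=3,log=-}
step 2 deliver 0→2: 2={foll,b=3,log=-}
step 3 deliver 2→0: 0={lead,b=3,log=-}
step 4 deliver 0→1: 1={foll,b=3,log=-}
step 5 deliver 1→0: —
step 6 propose(0,'p'): —
step 7 deliver 0→2: 2={foll,b=3,log=p}
step 8 deliver 2→0: 0={lead,b=3,log=p}
step 9 timeout(0): 0={cand,b=6,log=p}
step 10 deliver 0→2: 2={foll,b=6,log=p}
step 11 deliver 2→0: 0={lead,b=6,log=p}
step 12 deliver 1→0: —
step 13 deliver 0→2: —

yes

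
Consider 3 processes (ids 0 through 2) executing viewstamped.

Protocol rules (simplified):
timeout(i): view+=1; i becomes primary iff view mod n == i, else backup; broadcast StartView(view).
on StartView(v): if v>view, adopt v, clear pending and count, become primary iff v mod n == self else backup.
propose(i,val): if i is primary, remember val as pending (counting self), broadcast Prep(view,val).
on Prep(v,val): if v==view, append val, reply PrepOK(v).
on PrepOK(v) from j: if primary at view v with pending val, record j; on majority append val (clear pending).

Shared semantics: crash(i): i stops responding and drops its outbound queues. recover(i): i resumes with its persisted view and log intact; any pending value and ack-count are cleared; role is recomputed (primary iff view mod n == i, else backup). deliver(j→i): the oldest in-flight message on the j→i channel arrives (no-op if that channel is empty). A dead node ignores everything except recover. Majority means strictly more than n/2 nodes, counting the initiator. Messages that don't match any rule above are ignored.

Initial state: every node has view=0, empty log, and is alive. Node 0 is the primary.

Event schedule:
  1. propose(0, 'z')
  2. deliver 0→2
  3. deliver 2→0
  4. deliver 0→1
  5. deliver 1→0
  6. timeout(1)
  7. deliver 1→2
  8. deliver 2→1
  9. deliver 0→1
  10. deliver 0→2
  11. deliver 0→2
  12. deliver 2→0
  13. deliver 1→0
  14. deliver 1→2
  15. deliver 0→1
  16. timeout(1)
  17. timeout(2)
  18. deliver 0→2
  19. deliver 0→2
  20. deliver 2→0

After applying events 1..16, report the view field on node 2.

1

after 1 — propose(0,'z'): ·
after 2 — deliver 0→2: n2:back/v0/[z]
after 3 — deliver 2→0: n0:prim/v0/[z]
after 4 — deliver 0→1: n1:back/v0/[z]
after 5 — deliver 1→0: ·
after 6 — timeout(1): n1:prim/v1/[z]
after 7 — deliver 1→2: n2:back/v1/[z]
after 8 — deliver 2→1: ·
after 9 — deliver 0→1: ·
after 10 — deliver 0→2: ·
after 11 — deliver 0→2: ·
after 12 — deliver 2→0: ·
after 13 — deliver 1→0: n0:back/v1/[z]
after 14 — deliver 1→2: ·
after 15 — deliver 0→1: ·
after 16 — timeout(1): n1:back/v2/[z]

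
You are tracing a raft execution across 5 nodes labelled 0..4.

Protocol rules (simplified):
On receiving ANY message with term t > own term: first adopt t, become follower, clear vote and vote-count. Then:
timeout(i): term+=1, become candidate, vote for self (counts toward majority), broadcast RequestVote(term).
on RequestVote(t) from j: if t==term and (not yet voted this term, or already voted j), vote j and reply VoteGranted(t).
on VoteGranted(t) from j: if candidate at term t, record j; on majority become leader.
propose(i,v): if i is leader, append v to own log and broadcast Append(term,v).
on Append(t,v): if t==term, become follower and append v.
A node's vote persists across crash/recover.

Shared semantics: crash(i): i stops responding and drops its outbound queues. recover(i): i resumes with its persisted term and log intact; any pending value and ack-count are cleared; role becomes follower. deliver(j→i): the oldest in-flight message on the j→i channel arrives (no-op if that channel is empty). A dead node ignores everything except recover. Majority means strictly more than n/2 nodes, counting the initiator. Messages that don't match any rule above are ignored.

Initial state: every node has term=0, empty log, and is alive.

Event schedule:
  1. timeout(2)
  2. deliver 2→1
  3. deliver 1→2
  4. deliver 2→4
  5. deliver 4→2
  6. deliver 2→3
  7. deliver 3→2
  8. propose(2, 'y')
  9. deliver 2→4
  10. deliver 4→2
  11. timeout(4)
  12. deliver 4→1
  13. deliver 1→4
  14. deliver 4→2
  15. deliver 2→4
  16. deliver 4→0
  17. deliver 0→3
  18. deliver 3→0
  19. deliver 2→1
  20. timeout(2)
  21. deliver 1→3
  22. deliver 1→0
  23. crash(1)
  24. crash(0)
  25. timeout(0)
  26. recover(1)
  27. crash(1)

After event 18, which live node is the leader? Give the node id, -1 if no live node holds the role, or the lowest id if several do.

after 1 — timeout(2): n2:cand/t1/[-]
after 2 — deliver 2→1: n1:foll/t1/[-]
after 3 — deliver 1→2: ·
after 4 — deliver 2→4: n4:foll/t1/[-]
after 5 — deliver 4→2: n2:lead/t1/[-]
after 6 — deliver 2→3: n3:foll/t1/[-]
after 7 — deliver 3→2: ·
after 8 — propose(2,'y'): n2:lead/t1/[y]
after 9 — deliver 2→4: n4:foll/t1/[y]
after 10 — deliver 4→2: ·
after 11 — timeout(4): n4:cand/t2/[y]
after 12 — deliver 4→1: n1:foll/t2/[-]
after 13 — deliver 1→4: ·
after 14 — deliver 4→2: n2:foll/t2/[y]
after 15 — deliver 2→4: n4:lead/t2/[y]
after 16 — deliver 4→0: n0:foll/t2/[-]
after 17 — deliver 0→3: ·
after 18 — deliver 3→0: ·

4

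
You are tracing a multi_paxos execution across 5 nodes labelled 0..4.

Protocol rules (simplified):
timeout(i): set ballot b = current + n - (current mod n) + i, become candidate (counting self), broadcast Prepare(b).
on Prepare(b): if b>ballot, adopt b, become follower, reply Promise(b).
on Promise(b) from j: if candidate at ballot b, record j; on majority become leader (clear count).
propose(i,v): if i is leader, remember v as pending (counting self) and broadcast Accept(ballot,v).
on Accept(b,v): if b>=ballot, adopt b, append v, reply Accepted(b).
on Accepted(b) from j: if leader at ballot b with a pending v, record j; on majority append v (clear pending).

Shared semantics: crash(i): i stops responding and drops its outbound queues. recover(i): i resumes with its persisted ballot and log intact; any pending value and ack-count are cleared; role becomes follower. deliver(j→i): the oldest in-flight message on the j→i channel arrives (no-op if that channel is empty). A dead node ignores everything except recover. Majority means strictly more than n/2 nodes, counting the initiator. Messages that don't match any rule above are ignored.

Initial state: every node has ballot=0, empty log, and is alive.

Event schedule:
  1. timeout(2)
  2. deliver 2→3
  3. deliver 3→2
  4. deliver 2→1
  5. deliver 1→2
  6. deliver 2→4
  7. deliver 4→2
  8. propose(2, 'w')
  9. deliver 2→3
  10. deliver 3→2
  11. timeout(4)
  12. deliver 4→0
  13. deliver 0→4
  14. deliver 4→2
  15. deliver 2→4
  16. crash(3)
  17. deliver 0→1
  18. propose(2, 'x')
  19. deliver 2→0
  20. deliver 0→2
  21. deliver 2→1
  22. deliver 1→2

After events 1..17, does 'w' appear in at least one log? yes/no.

e1 timeout(2): 2[cand,b=7,-]
e2 deliver 2→3: 3[foll,b=7,-]
e3 deliver 3→2: ·
e4 deliver 2→1: 1[foll,b=7,-]
e5 deliver 1→2: 2[lead,b=7,-]
e6 deliver 2→4: 4[foll,b=7,-]
e7 deliver 4→2: ·
e8 propose(2,'w'): ·
e9 deliver 2→3: 3[foll,b=7,w]
e10 deliver 3→2: ·
e11 timeout(4): 4[cand,b=14,-]
e12 deliver 4→0: 0[foll,b=14,-]
e13 deliver 0→4: ·
e14 deliver 4→2: 2[foll,b=14,-]
e15 deliver 2→4: ·
e16 crash(3): 3[✗foll,b=7,w]
e17 deliver 0→1: ·

yes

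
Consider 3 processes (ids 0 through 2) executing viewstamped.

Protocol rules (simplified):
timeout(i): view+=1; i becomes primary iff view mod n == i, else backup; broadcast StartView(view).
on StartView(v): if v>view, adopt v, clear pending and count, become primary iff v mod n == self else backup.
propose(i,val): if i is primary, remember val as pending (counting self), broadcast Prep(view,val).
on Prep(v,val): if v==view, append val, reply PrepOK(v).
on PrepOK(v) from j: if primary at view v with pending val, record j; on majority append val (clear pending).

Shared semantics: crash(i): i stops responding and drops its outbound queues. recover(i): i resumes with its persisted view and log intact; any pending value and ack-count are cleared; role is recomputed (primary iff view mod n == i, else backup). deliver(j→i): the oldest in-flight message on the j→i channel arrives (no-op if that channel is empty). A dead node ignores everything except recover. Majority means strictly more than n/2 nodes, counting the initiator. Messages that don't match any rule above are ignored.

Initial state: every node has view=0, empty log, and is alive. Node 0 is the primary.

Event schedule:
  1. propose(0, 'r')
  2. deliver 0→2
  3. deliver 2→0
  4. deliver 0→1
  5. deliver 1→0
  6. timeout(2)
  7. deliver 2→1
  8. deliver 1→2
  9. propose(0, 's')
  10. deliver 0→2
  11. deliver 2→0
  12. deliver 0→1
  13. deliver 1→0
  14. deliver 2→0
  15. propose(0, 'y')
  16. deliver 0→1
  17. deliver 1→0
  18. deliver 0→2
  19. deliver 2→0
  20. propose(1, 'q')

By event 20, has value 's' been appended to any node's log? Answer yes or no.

e1 propose(0,'r'): ·
e2 deliver 0→2: 2[back,v=0,r]
e3 deliver 2→0: 0[prim,v=0,r]
e4 deliver 0→1: 1[back,v=0,r]
e5 deliver 1→0: ·
e6 timeout(2): 2[back,v=1,r]
e7 deliver 2→1: 1[prim,v=1,r]
e8 deliver 1→2: ·
e9 propose(0,'s'): ·
e10 deliver 0→2: ·
e11 deliver 2→0: 0[back,v=1,r]
e12 deliver 0→1: ·
e13 deliver 1→0: ·
e14 deliver 2→0: ·
e15 propose(0,'y'): ·
e16 deliver 0→1: ·
e17 deliver 1→0: ·
e18 deliver 0→2: ·
e19 deliver 2→0: ·
e20 propose(1,'q'): ·

no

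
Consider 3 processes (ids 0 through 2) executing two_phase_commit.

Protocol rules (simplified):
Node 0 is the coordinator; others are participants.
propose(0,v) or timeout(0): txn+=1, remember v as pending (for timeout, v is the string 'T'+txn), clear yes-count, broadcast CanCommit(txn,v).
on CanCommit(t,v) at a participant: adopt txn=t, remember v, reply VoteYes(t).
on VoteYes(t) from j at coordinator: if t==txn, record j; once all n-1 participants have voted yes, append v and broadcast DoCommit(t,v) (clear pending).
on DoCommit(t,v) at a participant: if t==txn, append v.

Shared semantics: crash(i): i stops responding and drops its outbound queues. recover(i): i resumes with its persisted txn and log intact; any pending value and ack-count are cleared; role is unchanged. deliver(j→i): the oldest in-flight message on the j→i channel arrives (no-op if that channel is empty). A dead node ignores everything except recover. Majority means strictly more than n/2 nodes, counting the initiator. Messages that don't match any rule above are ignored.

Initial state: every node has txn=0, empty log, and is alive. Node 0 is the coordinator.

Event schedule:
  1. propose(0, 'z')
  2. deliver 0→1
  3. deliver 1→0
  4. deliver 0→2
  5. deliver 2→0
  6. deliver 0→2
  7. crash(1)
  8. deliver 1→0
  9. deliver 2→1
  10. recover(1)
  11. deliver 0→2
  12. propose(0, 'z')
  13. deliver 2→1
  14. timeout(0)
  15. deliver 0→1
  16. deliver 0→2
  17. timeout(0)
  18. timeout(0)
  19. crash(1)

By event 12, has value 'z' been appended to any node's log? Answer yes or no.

yes

1. propose(0,'z'):  <0:coor t1 ->
2. deliver 0→1:  <1:part t1 ->
3. deliver 1→0:  nop
4. deliver 0→2:  <2:part t1 ->
5. deliver 2→0:  <0:coor t1 z>
6. deliver 0→2:  <2:part t1 z>
7. crash(1):  <1:✗part t1 ->
8. deliver 1→0:  nop
9. deliver 2→1:  nop
10. recover(1):  <1:part t1 ->
11. deliver 0→2:  nop
12. propose(0,'z'):  <0:coor t2 z>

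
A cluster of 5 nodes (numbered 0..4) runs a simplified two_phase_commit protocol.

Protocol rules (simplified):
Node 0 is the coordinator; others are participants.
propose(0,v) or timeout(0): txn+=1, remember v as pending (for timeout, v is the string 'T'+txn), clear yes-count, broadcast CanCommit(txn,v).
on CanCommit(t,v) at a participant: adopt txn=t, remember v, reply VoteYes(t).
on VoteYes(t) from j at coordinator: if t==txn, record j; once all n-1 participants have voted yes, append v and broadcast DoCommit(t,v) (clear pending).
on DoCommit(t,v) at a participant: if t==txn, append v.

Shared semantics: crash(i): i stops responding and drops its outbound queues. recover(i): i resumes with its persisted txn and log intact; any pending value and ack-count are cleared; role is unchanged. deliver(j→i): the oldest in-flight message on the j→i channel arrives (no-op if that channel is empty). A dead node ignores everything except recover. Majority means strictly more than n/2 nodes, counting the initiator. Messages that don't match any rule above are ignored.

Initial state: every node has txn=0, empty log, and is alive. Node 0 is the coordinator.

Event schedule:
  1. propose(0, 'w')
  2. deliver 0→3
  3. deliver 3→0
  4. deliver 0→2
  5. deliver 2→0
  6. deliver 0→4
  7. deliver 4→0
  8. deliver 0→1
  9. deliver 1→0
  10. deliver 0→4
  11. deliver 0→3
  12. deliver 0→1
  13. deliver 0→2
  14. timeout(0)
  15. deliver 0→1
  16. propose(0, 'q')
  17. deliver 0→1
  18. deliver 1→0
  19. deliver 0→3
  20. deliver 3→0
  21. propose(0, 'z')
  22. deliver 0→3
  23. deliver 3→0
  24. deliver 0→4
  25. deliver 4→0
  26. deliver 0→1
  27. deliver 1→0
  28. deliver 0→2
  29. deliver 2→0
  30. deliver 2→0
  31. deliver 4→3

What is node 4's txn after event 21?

step 1 propose(0,'w'): 0={coor,t=1,log=-}
step 2 deliver 0→3: 3={part,t=1,log=-}
step 3 deliver 3→0: —
step 4 deliver 0→2: 2={part,t=1,log=-}
step 5 deliver 2→0: —
step 6 deliver 0→4: 4={part,t=1,log=-}
step 7 deliver 4→0: —
step 8 deliver 0→1: 1={part,t=1,log=-}
step 9 deliver 1→0: 0={coor,t=1,log=w}
step 10 deliver 0→4: 4={part,t=1,log=w}
step 11 deliver 0→3: 3={part,t=1,log=w}
step 12 deliver 0→1: 1={part,t=1,log=w}
step 13 deliver 0→2: 2={part,t=1,log=w}
step 14 timeout(0): 0={coor,t=2,log=w}
step 15 deliver 0→1: 1={part,t=2,log=w}
step 16 propose(0,'q'): 0={coor,t=3,log=w}
step 17 deliver 0→1: 1={part,t=3,log=w}
step 18 deliver 1→0: —
step 19 deliver 0→3: 3={part,t=2,log=w}
step 20 deliver 3→0: —
step 21 propose(0,'z'): 0={coor,t=4,log=w}

1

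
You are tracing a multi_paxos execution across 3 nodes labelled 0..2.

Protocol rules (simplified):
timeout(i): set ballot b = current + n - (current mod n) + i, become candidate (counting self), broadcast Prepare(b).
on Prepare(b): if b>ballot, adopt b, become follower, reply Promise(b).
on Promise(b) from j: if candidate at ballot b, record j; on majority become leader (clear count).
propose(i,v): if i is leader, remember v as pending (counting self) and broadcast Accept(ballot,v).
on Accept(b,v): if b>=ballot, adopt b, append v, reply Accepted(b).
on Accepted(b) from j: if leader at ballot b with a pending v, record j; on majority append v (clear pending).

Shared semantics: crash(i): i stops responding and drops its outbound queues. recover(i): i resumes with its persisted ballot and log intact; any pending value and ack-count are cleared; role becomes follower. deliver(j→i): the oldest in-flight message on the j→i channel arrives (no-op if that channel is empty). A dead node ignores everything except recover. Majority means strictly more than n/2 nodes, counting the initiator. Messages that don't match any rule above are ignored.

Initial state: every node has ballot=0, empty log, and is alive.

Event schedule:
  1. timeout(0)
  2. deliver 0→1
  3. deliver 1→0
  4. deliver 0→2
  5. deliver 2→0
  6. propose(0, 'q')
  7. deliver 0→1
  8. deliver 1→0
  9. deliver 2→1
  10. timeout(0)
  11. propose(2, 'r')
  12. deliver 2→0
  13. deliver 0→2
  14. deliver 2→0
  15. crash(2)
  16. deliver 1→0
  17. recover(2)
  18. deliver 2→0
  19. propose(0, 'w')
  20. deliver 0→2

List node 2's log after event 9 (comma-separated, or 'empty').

[1] timeout(0) → N0(cand b3 [-])
[2] deliver 0→1 → N1(foll b3 [-])
[3] deliver 1→0 → N0(lead b3 [-])
[4] deliver 0→2 → N2(foll b3 [-])
[5] deliver 2→0 → ∅
[6] propose(0,'q') → ∅
[7] deliver 0→1 → N1(foll b3 [q])
[8] deliver 1→0 → N0(lead b3 [q])
[9] deliver 2→1 → ∅

empty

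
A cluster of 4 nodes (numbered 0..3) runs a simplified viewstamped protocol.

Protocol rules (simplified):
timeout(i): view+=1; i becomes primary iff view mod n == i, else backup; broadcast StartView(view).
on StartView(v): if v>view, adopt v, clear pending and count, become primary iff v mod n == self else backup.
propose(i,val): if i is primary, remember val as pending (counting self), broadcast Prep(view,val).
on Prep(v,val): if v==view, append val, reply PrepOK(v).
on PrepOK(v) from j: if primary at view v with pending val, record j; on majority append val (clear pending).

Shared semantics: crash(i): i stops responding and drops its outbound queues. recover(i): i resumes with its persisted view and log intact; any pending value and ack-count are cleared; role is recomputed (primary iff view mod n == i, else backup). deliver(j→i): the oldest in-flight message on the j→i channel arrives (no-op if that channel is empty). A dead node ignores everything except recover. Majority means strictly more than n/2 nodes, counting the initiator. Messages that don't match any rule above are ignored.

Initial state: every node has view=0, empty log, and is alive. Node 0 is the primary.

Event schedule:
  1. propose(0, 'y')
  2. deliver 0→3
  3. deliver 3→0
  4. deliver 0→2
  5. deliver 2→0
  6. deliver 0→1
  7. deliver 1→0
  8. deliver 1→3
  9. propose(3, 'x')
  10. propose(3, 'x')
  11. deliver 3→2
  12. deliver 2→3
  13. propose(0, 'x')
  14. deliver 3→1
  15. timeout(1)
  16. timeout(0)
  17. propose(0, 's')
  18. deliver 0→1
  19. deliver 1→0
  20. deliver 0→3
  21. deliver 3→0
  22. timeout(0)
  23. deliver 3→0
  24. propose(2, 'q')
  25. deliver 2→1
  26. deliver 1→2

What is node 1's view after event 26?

1

1. propose(0,'y'):  nop
2. deliver 0→3:  <3:back v0 y>
3. deliver 3→0:  nop
4. deliver 0→2:  <2:back v0 y>
5. deliver 2→0:  <0:prim v0 y>
6. deliver 0→1:  <1:back v0 y>
7. deliver 1→0:  nop
8. deliver 1→3:  nop
9. propose(3,'x'):  nop
10. propose(3,'x'):  nop
11. deliver 3→2:  nop
12. deliver 2→3:  nop
13. propose(0,'x'):  nop
14. deliver 3→1:  nop
15. timeout(1):  <1:prim v1 y>
16. timeout(0):  <0:back v1 y>
17. propose(0,'s'):  nop
18. deliver 0→1:  nop
19. deliver 1→0:  nop
20. deliver 0→3:  <3:back v0 y,x>
21. deliver 3→0:  nop
22. timeout(0):  <0:back v2 y>
23. deliver 3→0:  nop
24. propose(2,'q'):  nop
25. deliver 2→1:  nop
26. deliver 1→2:  <2:back v1 y>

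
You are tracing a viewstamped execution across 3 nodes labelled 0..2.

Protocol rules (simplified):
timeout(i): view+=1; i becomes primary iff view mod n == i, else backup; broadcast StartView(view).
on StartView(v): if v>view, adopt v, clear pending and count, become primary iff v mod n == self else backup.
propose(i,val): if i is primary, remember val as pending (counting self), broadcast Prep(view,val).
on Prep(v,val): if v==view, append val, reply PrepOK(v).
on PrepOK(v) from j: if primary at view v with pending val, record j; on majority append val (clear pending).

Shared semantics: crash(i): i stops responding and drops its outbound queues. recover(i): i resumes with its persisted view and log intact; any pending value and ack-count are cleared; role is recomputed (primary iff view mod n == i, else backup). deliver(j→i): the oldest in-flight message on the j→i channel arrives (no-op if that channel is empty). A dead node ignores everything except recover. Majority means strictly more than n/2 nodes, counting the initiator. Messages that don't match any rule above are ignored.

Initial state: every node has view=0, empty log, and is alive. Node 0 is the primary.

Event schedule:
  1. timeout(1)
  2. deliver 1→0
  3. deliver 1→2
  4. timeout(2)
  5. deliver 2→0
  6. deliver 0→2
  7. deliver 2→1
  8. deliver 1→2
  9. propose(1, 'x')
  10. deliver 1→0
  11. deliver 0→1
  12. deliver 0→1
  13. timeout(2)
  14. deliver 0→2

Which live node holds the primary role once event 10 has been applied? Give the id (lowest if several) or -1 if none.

[1] timeout(1) → N1(prim v1 [-])
[2] deliver 1→0 → N0(back v1 [-])
[3] deliver 1→2 → N2(back v1 [-])
[4] timeout(2) → N2(prim v2 [-])
[5] deliver 2→0 → N0(back v2 [-])
[6] deliver 0→2 → ∅
[7] deliver 2→1 → N1(back v2 [-])
[8] deliver 1→2 → ∅
[9] propose(1,'x') → ∅
[10] deliver 1→0 → ∅

2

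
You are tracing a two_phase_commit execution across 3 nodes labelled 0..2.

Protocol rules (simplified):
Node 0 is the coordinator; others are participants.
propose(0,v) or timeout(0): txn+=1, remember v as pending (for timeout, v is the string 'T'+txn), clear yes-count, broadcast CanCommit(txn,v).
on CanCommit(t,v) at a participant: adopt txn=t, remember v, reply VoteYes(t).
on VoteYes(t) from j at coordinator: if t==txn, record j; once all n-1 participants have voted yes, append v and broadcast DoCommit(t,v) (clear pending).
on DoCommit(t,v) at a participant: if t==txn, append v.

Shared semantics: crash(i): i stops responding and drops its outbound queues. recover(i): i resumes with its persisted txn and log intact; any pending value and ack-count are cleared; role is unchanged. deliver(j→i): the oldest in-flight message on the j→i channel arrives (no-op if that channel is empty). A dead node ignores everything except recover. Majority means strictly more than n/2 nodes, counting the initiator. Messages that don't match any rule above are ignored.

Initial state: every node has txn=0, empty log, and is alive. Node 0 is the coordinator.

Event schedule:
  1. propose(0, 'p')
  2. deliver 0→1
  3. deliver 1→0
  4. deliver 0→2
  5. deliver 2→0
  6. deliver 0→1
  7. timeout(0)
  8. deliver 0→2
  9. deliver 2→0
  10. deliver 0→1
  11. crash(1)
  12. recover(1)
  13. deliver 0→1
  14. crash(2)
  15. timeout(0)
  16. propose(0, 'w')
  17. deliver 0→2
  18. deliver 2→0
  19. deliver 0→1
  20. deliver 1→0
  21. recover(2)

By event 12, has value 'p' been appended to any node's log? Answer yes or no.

yes

e1 propose(0,'p'): 0[coor,t=1,-]
e2 deliver 0→1: 1[part,t=1,-]
e3 deliver 1→0: ·
e4 deliver 0→2: 2[part,t=1,-]
e5 deliver 2→0: 0[coor,t=1,p]
e6 deliver 0→1: 1[part,t=1,p]
e7 timeout(0): 0[coor,t=2,p]
e8 deliver 0→2: 2[part,t=1,p]
e9 deliver 2→0: ·
e10 deliver 0→1: 1[part,t=2,p]
e11 crash(1): 1[✗part,t=2,p]
e12 recover(1): 1[part,t=2,p]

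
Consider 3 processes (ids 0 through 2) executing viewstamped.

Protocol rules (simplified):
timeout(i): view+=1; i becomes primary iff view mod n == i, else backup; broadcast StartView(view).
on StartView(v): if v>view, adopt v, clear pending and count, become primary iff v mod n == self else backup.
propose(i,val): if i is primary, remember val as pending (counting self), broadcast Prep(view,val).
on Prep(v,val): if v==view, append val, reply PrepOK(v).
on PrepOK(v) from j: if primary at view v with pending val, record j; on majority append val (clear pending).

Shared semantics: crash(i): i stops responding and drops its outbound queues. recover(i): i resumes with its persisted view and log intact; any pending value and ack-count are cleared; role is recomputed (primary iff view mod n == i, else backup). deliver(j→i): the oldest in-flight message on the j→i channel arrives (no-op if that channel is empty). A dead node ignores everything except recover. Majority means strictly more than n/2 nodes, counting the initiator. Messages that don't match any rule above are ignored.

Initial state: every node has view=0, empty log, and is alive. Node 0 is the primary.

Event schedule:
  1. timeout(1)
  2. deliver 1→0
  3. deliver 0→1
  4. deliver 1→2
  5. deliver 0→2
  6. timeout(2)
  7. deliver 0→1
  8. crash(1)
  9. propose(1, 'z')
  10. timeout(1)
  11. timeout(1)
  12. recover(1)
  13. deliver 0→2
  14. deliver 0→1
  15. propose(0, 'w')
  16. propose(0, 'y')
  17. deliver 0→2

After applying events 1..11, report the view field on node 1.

1

1. timeout(1):  <1:prim v1 ->
2. deliver 1→0:  <0:back v1 ->
3. deliver 0→1:  nop
4. deliver 1→2:  <2:back v1 ->
5. deliver 0→2:  nop
6. timeout(2):  <2:prim v2 ->
7. deliver 0→1:  nop
8. crash(1):  <1:✗prim v1 ->
9. propose(1,'z'):  nop
10. timeout(1):  nop
11. timeout(1):  nop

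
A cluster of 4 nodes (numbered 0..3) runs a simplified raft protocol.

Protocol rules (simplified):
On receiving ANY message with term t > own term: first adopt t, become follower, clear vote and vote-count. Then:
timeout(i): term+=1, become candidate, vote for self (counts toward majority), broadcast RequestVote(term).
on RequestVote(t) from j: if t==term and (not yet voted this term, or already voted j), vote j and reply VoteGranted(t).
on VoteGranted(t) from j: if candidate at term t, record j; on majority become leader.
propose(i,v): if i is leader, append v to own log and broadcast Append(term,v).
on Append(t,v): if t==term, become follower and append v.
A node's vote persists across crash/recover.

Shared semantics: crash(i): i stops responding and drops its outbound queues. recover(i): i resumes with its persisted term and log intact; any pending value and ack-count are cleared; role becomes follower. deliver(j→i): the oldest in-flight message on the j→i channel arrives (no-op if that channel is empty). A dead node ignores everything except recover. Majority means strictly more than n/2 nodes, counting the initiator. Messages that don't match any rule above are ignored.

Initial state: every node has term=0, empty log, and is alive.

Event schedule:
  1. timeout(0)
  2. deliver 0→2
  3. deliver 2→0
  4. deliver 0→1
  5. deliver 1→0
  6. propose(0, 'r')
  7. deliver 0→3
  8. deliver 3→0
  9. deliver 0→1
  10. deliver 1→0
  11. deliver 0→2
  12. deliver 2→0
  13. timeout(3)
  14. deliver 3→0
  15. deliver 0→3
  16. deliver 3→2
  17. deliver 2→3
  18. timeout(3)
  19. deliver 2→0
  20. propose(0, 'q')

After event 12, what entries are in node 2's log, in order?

step 1 timeout(0): 0={cand,t=1,log=-}
step 2 deliver 0→2: 2={foll,t=1,log=-}
step 3 deliver 2→0: —
step 4 deliver 0→1: 1={foll,t=1,log=-}
step 5 deliver 1→0: 0={lead,t=1,log=-}
step 6 propose(0,'r'): 0={lead,t=1,log=r}
step 7 deliver 0→3: 3={foll,t=1,log=-}
step 8 deliver 3→0: —
step 9 deliver 0→1: 1={foll,t=1,log=r}
step 10 deliver 1→0: —
step 11 deliver 0→2: 2={foll,t=1,log=r}
step 12 deliver 2→0: —

r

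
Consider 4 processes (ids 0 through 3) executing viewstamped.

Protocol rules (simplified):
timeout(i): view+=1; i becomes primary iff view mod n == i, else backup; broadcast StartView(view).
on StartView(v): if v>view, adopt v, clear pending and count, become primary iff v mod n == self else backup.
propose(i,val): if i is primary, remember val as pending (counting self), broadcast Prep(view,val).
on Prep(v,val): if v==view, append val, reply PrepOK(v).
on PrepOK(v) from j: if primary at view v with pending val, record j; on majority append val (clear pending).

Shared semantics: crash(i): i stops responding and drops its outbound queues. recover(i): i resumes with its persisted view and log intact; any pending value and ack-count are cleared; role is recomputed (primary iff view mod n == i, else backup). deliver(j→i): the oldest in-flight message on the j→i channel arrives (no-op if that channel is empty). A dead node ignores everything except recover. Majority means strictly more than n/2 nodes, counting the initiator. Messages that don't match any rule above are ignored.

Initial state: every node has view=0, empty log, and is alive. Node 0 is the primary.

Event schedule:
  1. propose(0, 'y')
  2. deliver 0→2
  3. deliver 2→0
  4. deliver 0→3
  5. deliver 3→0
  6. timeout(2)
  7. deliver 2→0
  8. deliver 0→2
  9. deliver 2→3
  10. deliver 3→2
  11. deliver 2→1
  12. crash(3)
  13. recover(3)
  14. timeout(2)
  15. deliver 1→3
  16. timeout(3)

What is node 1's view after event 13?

1

1. propose(0,'y'):  nop
2. deliver 0→2:  <2:back v0 y>
3. deliver 2→0:  nop
4. deliver 0→3:  <3:back v0 y>
5. deliver 3→0:  <0:prim v0 y>
6. timeout(2):  <2:back v1 y>
7. deliver 2→0:  <0:back v1 y>
8. deliver 0→2:  nop
9. deliver 2→3:  <3:back v1 y>
10. deliver 3→2:  nop
11. deliver 2→1:  <1:prim v1 ->
12. crash(3):  <3:✗back v1 y>
13. recover(3):  <3:back v1 y>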